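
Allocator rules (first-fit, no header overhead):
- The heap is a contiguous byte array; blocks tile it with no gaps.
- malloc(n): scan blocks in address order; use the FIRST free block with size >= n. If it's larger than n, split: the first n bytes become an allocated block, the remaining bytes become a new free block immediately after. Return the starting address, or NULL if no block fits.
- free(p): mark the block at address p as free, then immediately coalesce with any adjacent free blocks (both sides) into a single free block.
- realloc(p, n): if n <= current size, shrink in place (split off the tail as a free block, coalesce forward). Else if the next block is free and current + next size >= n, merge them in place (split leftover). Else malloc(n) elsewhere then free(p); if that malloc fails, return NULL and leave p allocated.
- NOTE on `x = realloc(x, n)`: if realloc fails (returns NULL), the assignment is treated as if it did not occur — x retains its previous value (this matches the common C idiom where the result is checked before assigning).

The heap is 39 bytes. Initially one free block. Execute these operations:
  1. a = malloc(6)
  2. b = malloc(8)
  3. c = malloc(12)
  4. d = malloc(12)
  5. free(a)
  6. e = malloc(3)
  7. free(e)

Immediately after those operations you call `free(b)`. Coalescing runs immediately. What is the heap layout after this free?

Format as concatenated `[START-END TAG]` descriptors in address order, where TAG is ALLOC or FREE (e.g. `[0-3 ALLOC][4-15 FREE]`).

Op 1: a = malloc(6) -> a = 0; heap: [0-5 ALLOC][6-38 FREE]
Op 2: b = malloc(8) -> b = 6; heap: [0-5 ALLOC][6-13 ALLOC][14-38 FREE]
Op 3: c = malloc(12) -> c = 14; heap: [0-5 ALLOC][6-13 ALLOC][14-25 ALLOC][26-38 FREE]
Op 4: d = malloc(12) -> d = 26; heap: [0-5 ALLOC][6-13 ALLOC][14-25 ALLOC][26-37 ALLOC][38-38 FREE]
Op 5: free(a) -> (freed a); heap: [0-5 FREE][6-13 ALLOC][14-25 ALLOC][26-37 ALLOC][38-38 FREE]
Op 6: e = malloc(3) -> e = 0; heap: [0-2 ALLOC][3-5 FREE][6-13 ALLOC][14-25 ALLOC][26-37 ALLOC][38-38 FREE]
Op 7: free(e) -> (freed e); heap: [0-5 FREE][6-13 ALLOC][14-25 ALLOC][26-37 ALLOC][38-38 FREE]
free(b): b = 6 -> block [6-13 ALLOC]; mark free, coalesce with adjacent free neighbors -> [0-13 FREE][14-25 ALLOC][26-37 ALLOC][38-38 FREE]

Answer: [0-13 FREE][14-25 ALLOC][26-37 ALLOC][38-38 FREE]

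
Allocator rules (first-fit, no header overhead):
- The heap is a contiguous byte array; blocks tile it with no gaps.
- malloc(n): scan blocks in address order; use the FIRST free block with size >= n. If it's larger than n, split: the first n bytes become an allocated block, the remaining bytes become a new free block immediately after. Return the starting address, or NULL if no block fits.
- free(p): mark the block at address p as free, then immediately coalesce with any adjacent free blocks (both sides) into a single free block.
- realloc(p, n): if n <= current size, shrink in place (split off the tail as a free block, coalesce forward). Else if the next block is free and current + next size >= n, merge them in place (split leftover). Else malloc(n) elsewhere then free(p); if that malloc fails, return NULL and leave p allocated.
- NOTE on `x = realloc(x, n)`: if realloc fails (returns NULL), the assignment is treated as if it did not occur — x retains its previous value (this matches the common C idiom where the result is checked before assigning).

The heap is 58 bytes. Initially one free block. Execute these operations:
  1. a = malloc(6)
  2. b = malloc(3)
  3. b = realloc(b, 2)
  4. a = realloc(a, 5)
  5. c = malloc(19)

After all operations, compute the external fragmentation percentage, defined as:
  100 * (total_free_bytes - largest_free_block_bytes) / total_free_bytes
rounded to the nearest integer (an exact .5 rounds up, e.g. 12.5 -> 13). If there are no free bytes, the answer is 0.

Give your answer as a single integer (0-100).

Op 1: a = malloc(6) -> a = 0; heap: [0-5 ALLOC][6-57 FREE]
Op 2: b = malloc(3) -> b = 6; heap: [0-5 ALLOC][6-8 ALLOC][9-57 FREE]
Op 3: b = realloc(b, 2) -> b = 6; heap: [0-5 ALLOC][6-7 ALLOC][8-57 FREE]
Op 4: a = realloc(a, 5) -> a = 0; heap: [0-4 ALLOC][5-5 FREE][6-7 ALLOC][8-57 FREE]
Op 5: c = malloc(19) -> c = 8; heap: [0-4 ALLOC][5-5 FREE][6-7 ALLOC][8-26 ALLOC][27-57 FREE]
Free blocks: [1 31] total_free=32 largest=31 -> 100*(32-31)/32 = 100/32 = 3.125 -> rounds to 3

Answer: 3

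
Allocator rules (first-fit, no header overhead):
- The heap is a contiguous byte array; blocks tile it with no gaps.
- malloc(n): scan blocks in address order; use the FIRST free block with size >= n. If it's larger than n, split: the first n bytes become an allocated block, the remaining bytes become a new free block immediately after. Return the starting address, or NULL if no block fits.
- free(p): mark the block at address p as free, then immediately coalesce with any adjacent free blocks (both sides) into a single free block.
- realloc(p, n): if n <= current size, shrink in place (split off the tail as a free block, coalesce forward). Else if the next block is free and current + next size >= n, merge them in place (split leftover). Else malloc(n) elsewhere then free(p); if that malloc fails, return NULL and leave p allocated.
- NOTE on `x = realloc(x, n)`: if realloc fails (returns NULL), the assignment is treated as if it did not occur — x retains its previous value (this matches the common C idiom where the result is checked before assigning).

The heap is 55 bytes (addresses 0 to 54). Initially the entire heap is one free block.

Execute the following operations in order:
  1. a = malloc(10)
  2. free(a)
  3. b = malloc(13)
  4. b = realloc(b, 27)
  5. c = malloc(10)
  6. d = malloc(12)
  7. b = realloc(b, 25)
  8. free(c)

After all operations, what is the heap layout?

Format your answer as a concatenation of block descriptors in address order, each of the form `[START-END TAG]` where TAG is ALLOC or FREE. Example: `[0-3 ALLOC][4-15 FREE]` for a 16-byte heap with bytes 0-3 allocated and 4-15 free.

Answer: [0-24 ALLOC][25-36 FREE][37-48 ALLOC][49-54 FREE]

Derivation:
Op 1: a = malloc(10) -> a = 0; heap: [0-9 ALLOC][10-54 FREE]
Op 2: free(a) -> (freed a); heap: [0-54 FREE]
Op 3: b = malloc(13) -> b = 0; heap: [0-12 ALLOC][13-54 FREE]
Op 4: b = realloc(b, 27) -> b = 0; heap: [0-26 ALLOC][27-54 FREE]
Op 5: c = malloc(10) -> c = 27; heap: [0-26 ALLOC][27-36 ALLOC][37-54 FREE]
Op 6: d = malloc(12) -> d = 37; heap: [0-26 ALLOC][27-36 ALLOC][37-48 ALLOC][49-54 FREE]
Op 7: b = realloc(b, 25) -> b = 0; heap: [0-24 ALLOC][25-26 FREE][27-36 ALLOC][37-48 ALLOC][49-54 FREE]
Op 8: free(c) -> (freed c); heap: [0-24 ALLOC][25-36 FREE][37-48 ALLOC][49-54 FREE]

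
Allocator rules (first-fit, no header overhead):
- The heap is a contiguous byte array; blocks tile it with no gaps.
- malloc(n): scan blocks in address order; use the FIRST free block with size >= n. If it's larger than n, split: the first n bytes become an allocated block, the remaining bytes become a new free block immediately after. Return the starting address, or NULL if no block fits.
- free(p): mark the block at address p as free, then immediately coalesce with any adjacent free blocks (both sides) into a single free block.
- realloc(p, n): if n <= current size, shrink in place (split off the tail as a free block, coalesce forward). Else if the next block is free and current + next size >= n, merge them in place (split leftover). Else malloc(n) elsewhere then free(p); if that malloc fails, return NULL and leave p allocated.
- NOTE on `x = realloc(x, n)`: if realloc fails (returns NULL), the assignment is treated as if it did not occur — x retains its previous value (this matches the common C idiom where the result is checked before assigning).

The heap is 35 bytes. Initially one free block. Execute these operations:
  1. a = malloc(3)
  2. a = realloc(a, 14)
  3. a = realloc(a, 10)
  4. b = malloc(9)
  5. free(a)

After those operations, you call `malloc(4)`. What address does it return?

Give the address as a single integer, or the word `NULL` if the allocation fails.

Answer: 0

Derivation:
Op 1: a = malloc(3) -> a = 0; heap: [0-2 ALLOC][3-34 FREE]
Op 2: a = realloc(a, 14) -> a = 0; heap: [0-13 ALLOC][14-34 FREE]
Op 3: a = realloc(a, 10) -> a = 0; heap: [0-9 ALLOC][10-34 FREE]
Op 4: b = malloc(9) -> b = 10; heap: [0-9 ALLOC][10-18 ALLOC][19-34 FREE]
Op 5: free(a) -> (freed a); heap: [0-9 FREE][10-18 ALLOC][19-34 FREE]
malloc(4): first-fit scan over [0-9 FREE][10-18 ALLOC][19-34 FREE] -> 0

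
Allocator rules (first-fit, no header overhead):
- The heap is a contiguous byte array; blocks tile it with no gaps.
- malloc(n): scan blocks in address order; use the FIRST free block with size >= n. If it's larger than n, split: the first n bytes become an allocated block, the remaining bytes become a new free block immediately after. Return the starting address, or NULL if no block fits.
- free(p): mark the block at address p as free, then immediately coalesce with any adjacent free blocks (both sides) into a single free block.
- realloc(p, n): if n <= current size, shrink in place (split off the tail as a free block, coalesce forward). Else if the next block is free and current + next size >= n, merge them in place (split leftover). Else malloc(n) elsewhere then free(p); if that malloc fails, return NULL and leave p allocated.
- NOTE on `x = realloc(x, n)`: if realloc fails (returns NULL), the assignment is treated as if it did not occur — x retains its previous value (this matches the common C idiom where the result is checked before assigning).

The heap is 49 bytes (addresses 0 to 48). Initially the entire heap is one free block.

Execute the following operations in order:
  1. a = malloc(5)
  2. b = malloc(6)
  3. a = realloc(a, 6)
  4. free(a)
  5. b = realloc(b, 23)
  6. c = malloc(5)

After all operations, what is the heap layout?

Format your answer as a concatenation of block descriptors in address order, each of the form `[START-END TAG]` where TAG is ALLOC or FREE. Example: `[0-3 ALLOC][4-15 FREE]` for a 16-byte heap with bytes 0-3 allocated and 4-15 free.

Answer: [0-4 ALLOC][5-27 ALLOC][28-48 FREE]

Derivation:
Op 1: a = malloc(5) -> a = 0; heap: [0-4 ALLOC][5-48 FREE]
Op 2: b = malloc(6) -> b = 5; heap: [0-4 ALLOC][5-10 ALLOC][11-48 FREE]
Op 3: a = realloc(a, 6) -> a = 11; heap: [0-4 FREE][5-10 ALLOC][11-16 ALLOC][17-48 FREE]
Op 4: free(a) -> (freed a); heap: [0-4 FREE][5-10 ALLOC][11-48 FREE]
Op 5: b = realloc(b, 23) -> b = 5; heap: [0-4 FREE][5-27 ALLOC][28-48 FREE]
Op 6: c = malloc(5) -> c = 0; heap: [0-4 ALLOC][5-27 ALLOC][28-48 FREE]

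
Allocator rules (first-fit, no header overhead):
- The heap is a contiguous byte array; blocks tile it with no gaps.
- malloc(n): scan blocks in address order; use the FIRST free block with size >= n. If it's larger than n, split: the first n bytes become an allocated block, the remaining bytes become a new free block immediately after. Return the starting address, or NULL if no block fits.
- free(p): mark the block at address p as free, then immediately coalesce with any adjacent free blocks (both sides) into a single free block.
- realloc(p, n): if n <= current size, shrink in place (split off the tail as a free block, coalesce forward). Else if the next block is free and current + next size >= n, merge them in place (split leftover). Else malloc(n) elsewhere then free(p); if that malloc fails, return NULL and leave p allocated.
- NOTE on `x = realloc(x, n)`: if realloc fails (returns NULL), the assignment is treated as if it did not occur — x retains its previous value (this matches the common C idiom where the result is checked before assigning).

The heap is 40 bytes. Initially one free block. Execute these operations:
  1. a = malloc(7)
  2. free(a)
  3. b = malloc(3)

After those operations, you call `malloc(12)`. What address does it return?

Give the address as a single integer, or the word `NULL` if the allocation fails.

Op 1: a = malloc(7) -> a = 0; heap: [0-6 ALLOC][7-39 FREE]
Op 2: free(a) -> (freed a); heap: [0-39 FREE]
Op 3: b = malloc(3) -> b = 0; heap: [0-2 ALLOC][3-39 FREE]
malloc(12): first-fit scan over [0-2 ALLOC][3-39 FREE] -> 3

Answer: 3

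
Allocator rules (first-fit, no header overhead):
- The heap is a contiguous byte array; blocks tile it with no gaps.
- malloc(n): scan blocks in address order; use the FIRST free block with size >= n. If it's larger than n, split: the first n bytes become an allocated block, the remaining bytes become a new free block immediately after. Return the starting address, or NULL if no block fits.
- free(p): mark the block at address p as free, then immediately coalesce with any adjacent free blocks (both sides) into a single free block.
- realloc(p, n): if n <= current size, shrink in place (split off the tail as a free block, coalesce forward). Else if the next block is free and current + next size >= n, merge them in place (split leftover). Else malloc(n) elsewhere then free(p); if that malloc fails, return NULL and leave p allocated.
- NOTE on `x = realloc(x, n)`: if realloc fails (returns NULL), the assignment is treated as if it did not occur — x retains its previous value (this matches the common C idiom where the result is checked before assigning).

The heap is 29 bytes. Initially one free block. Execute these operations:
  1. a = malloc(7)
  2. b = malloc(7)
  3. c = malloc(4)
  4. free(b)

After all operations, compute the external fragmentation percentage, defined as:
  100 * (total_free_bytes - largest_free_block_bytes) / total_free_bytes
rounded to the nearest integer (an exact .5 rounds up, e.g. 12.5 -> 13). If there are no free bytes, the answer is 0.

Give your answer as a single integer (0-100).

Op 1: a = malloc(7) -> a = 0; heap: [0-6 ALLOC][7-28 FREE]
Op 2: b = malloc(7) -> b = 7; heap: [0-6 ALLOC][7-13 ALLOC][14-28 FREE]
Op 3: c = malloc(4) -> c = 14; heap: [0-6 ALLOC][7-13 ALLOC][14-17 ALLOC][18-28 FREE]
Op 4: free(b) -> (freed b); heap: [0-6 ALLOC][7-13 FREE][14-17 ALLOC][18-28 FREE]
Free blocks: [7 11] total_free=18 largest=11 -> 100*(18-11)/18 = 700/18 ≈ 38.889 -> rounds to 39

Answer: 39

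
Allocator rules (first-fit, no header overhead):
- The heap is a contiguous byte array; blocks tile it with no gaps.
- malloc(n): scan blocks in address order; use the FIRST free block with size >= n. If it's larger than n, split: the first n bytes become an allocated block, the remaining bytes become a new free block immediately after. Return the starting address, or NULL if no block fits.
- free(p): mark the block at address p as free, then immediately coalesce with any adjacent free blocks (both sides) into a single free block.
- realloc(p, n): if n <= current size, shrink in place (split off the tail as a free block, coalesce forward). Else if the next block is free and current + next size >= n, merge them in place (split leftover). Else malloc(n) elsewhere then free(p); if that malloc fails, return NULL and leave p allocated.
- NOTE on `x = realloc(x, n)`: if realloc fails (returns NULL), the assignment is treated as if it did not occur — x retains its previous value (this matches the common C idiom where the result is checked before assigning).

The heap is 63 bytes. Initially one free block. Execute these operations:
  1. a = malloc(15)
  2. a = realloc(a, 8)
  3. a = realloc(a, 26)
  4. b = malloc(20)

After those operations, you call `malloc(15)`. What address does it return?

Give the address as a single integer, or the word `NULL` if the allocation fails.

Op 1: a = malloc(15) -> a = 0; heap: [0-14 ALLOC][15-62 FREE]
Op 2: a = realloc(a, 8) -> a = 0; heap: [0-7 ALLOC][8-62 FREE]
Op 3: a = realloc(a, 26) -> a = 0; heap: [0-25 ALLOC][26-62 FREE]
Op 4: b = malloc(20) -> b = 26; heap: [0-25 ALLOC][26-45 ALLOC][46-62 FREE]
malloc(15): first-fit scan over [0-25 ALLOC][26-45 ALLOC][46-62 FREE] -> 46

Answer: 46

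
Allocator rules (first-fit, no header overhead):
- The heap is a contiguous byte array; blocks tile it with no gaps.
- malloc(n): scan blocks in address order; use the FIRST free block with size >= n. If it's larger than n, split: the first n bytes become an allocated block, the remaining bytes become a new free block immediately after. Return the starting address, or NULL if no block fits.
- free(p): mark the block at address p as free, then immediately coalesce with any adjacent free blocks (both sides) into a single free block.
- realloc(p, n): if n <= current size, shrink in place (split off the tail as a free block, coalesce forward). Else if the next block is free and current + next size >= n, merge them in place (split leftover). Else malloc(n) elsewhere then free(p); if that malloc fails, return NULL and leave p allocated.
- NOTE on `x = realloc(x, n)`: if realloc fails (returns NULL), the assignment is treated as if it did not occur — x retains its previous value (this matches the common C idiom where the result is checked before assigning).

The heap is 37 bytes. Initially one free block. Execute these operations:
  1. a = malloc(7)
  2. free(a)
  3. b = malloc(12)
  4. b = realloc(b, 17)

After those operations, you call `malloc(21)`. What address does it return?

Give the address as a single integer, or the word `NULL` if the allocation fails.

Op 1: a = malloc(7) -> a = 0; heap: [0-6 ALLOC][7-36 FREE]
Op 2: free(a) -> (freed a); heap: [0-36 FREE]
Op 3: b = malloc(12) -> b = 0; heap: [0-11 ALLOC][12-36 FREE]
Op 4: b = realloc(b, 17) -> b = 0; heap: [0-16 ALLOC][17-36 FREE]
malloc(21): first-fit scan over [0-16 ALLOC][17-36 FREE] -> NULL

Answer: NULL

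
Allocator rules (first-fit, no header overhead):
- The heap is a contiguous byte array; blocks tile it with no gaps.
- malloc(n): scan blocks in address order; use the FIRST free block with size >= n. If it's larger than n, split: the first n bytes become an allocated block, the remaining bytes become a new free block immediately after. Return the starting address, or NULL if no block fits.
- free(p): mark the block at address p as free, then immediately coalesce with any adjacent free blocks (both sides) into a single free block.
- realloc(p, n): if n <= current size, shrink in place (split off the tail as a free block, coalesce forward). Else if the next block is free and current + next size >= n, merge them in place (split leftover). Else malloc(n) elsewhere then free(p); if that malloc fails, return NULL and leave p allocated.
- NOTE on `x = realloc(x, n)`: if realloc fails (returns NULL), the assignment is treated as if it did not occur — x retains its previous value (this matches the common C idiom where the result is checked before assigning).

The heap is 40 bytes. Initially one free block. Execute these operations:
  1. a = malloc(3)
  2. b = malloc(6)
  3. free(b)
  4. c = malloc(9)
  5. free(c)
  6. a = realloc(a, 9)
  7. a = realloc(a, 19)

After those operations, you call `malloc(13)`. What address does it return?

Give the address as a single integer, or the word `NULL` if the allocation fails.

Op 1: a = malloc(3) -> a = 0; heap: [0-2 ALLOC][3-39 FREE]
Op 2: b = malloc(6) -> b = 3; heap: [0-2 ALLOC][3-8 ALLOC][9-39 FREE]
Op 3: free(b) -> (freed b); heap: [0-2 ALLOC][3-39 FREE]
Op 4: c = malloc(9) -> c = 3; heap: [0-2 ALLOC][3-11 ALLOC][12-39 FREE]
Op 5: free(c) -> (freed c); heap: [0-2 ALLOC][3-39 FREE]
Op 6: a = realloc(a, 9) -> a = 0; heap: [0-8 ALLOC][9-39 FREE]
Op 7: a = realloc(a, 19) -> a = 0; heap: [0-18 ALLOC][19-39 FREE]
malloc(13): first-fit scan over [0-18 ALLOC][19-39 FREE] -> 19

Answer: 19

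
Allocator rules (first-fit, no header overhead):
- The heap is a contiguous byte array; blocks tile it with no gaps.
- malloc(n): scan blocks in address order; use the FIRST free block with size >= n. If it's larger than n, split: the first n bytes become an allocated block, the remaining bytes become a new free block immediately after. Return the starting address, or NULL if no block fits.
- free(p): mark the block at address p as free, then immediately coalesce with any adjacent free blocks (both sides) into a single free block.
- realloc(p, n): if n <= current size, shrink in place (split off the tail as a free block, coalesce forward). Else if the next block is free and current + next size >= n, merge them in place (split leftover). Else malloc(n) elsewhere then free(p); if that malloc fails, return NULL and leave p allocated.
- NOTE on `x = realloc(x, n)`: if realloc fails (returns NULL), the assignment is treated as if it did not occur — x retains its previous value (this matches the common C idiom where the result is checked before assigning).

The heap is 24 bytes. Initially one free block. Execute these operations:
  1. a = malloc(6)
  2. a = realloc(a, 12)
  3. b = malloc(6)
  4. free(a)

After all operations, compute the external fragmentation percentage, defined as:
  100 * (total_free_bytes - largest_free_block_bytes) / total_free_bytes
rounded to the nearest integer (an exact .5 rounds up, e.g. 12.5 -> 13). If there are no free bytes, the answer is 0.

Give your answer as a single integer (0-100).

Op 1: a = malloc(6) -> a = 0; heap: [0-5 ALLOC][6-23 FREE]
Op 2: a = realloc(a, 12) -> a = 0; heap: [0-11 ALLOC][12-23 FREE]
Op 3: b = malloc(6) -> b = 12; heap: [0-11 ALLOC][12-17 ALLOC][18-23 FREE]
Op 4: free(a) -> (freed a); heap: [0-11 FREE][12-17 ALLOC][18-23 FREE]
Free blocks: [12 6] total_free=18 largest=12 -> 100*(18-12)/18 = 600/18 ≈ 33.333 -> rounds to 33

Answer: 33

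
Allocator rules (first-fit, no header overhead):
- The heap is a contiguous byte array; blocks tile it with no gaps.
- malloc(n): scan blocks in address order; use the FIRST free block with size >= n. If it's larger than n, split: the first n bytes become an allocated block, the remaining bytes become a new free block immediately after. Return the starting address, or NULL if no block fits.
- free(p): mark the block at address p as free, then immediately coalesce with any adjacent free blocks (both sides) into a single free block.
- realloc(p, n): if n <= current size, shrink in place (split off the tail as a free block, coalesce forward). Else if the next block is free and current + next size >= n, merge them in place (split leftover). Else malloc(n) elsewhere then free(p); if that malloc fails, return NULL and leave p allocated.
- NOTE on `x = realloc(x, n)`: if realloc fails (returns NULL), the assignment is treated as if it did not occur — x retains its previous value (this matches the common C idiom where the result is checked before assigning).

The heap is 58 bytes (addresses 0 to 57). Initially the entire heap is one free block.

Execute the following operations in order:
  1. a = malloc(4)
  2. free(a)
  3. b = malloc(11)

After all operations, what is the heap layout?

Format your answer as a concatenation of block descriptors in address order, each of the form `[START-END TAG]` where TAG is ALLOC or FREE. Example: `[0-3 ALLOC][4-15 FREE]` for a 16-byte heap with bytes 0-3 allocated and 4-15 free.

Op 1: a = malloc(4) -> a = 0; heap: [0-3 ALLOC][4-57 FREE]
Op 2: free(a) -> (freed a); heap: [0-57 FREE]
Op 3: b = malloc(11) -> b = 0; heap: [0-10 ALLOC][11-57 FREE]

Answer: [0-10 ALLOC][11-57 FREE]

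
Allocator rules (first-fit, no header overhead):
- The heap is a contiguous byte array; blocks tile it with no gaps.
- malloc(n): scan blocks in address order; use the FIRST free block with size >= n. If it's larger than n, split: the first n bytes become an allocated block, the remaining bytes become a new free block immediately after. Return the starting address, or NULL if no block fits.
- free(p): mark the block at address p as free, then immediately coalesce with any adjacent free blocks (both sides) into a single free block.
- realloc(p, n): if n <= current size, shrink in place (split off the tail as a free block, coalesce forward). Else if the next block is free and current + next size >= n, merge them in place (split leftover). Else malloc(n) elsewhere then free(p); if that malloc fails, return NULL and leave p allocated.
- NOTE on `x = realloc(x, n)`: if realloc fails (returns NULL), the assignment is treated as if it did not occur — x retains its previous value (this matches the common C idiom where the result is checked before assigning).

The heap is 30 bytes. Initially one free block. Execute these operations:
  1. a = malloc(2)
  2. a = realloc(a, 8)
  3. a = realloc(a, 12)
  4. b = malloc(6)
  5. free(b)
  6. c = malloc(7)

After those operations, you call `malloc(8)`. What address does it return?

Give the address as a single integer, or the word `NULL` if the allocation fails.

Op 1: a = malloc(2) -> a = 0; heap: [0-1 ALLOC][2-29 FREE]
Op 2: a = realloc(a, 8) -> a = 0; heap: [0-7 ALLOC][8-29 FREE]
Op 3: a = realloc(a, 12) -> a = 0; heap: [0-11 ALLOC][12-29 FREE]
Op 4: b = malloc(6) -> b = 12; heap: [0-11 ALLOC][12-17 ALLOC][18-29 FREE]
Op 5: free(b) -> (freed b); heap: [0-11 ALLOC][12-29 FREE]
Op 6: c = malloc(7) -> c = 12; heap: [0-11 ALLOC][12-18 ALLOC][19-29 FREE]
malloc(8): first-fit scan over [0-11 ALLOC][12-18 ALLOC][19-29 FREE] -> 19

Answer: 19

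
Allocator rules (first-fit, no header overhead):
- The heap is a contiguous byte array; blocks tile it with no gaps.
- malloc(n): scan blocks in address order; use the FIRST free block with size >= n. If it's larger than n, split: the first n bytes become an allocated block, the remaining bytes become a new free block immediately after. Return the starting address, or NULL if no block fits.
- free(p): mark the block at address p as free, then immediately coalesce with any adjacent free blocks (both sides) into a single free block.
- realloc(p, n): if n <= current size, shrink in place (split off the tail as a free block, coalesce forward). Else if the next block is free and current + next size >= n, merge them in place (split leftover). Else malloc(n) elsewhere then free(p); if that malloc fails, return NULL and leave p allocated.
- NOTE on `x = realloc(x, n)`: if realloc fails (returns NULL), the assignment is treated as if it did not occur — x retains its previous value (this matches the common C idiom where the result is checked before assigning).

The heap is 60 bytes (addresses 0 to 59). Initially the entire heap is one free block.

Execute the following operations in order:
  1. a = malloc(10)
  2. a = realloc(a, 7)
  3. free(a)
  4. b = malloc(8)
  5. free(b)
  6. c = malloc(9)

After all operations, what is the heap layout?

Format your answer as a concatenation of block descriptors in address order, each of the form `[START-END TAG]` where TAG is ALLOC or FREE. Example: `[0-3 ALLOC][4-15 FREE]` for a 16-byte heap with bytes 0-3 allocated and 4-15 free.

Answer: [0-8 ALLOC][9-59 FREE]

Derivation:
Op 1: a = malloc(10) -> a = 0; heap: [0-9 ALLOC][10-59 FREE]
Op 2: a = realloc(a, 7) -> a = 0; heap: [0-6 ALLOC][7-59 FREE]
Op 3: free(a) -> (freed a); heap: [0-59 FREE]
Op 4: b = malloc(8) -> b = 0; heap: [0-7 ALLOC][8-59 FREE]
Op 5: free(b) -> (freed b); heap: [0-59 FREE]
Op 6: c = malloc(9) -> c = 0; heap: [0-8 ALLOC][9-59 FREE]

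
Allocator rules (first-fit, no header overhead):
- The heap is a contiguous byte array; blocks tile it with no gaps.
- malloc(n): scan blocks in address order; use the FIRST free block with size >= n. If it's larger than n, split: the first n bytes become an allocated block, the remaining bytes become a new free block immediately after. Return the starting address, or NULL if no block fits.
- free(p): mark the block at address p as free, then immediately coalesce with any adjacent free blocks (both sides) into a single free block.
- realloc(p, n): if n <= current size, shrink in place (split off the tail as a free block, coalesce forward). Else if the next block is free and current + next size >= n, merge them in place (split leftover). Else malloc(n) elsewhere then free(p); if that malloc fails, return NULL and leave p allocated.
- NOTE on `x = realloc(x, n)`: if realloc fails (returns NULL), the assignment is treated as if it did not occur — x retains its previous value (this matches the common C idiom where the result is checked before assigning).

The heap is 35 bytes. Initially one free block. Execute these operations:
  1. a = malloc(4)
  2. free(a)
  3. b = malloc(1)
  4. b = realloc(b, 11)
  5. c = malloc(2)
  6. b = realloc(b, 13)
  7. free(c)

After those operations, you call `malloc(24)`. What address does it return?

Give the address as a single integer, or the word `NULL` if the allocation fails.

Op 1: a = malloc(4) -> a = 0; heap: [0-3 ALLOC][4-34 FREE]
Op 2: free(a) -> (freed a); heap: [0-34 FREE]
Op 3: b = malloc(1) -> b = 0; heap: [0-0 ALLOC][1-34 FREE]
Op 4: b = realloc(b, 11) -> b = 0; heap: [0-10 ALLOC][11-34 FREE]
Op 5: c = malloc(2) -> c = 11; heap: [0-10 ALLOC][11-12 ALLOC][13-34 FREE]
Op 6: b = realloc(b, 13) -> b = 13; heap: [0-10 FREE][11-12 ALLOC][13-25 ALLOC][26-34 FREE]
Op 7: free(c) -> (freed c); heap: [0-12 FREE][13-25 ALLOC][26-34 FREE]
malloc(24): first-fit scan over [0-12 FREE][13-25 ALLOC][26-34 FREE] -> NULL

Answer: NULL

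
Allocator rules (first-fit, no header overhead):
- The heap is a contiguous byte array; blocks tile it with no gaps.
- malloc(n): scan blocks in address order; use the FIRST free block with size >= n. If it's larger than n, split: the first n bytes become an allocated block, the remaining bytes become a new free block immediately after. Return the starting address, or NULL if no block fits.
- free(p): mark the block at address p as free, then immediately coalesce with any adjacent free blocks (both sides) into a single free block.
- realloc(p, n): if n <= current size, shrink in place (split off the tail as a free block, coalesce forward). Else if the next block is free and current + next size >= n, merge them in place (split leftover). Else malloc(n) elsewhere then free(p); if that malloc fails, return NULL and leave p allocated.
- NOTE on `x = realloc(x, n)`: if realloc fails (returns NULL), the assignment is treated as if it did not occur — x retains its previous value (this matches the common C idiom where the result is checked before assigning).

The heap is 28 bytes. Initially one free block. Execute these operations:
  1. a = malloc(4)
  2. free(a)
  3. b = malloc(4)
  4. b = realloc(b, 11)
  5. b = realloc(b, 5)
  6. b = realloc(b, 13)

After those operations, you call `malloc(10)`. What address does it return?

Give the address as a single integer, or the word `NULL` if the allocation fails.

Answer: 13

Derivation:
Op 1: a = malloc(4) -> a = 0; heap: [0-3 ALLOC][4-27 FREE]
Op 2: free(a) -> (freed a); heap: [0-27 FREE]
Op 3: b = malloc(4) -> b = 0; heap: [0-3 ALLOC][4-27 FREE]
Op 4: b = realloc(b, 11) -> b = 0; heap: [0-10 ALLOC][11-27 FREE]
Op 5: b = realloc(b, 5) -> b = 0; heap: [0-4 ALLOC][5-27 FREE]
Op 6: b = realloc(b, 13) -> b = 0; heap: [0-12 ALLOC][13-27 FREE]
malloc(10): first-fit scan over [0-12 ALLOC][13-27 FREE] -> 13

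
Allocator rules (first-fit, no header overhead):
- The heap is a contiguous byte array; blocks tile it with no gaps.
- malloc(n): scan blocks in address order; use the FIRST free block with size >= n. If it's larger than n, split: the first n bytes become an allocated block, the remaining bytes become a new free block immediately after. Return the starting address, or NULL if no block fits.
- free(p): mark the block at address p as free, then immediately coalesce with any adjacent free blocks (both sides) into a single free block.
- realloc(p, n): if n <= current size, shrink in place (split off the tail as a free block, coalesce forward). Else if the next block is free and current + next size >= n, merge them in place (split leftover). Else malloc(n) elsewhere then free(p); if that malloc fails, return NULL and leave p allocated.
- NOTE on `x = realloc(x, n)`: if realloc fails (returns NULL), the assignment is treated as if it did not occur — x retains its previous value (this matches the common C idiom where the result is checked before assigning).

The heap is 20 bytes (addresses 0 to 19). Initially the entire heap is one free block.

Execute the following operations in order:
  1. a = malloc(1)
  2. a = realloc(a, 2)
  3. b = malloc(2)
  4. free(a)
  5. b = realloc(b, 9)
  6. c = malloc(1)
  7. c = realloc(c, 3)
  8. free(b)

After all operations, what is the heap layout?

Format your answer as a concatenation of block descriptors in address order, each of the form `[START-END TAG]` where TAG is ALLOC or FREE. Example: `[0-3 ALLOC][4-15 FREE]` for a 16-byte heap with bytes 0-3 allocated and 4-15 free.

Answer: [0-10 FREE][11-13 ALLOC][14-19 FREE]

Derivation:
Op 1: a = malloc(1) -> a = 0; heap: [0-0 ALLOC][1-19 FREE]
Op 2: a = realloc(a, 2) -> a = 0; heap: [0-1 ALLOC][2-19 FREE]
Op 3: b = malloc(2) -> b = 2; heap: [0-1 ALLOC][2-3 ALLOC][4-19 FREE]
Op 4: free(a) -> (freed a); heap: [0-1 FREE][2-3 ALLOC][4-19 FREE]
Op 5: b = realloc(b, 9) -> b = 2; heap: [0-1 FREE][2-10 ALLOC][11-19 FREE]
Op 6: c = malloc(1) -> c = 0; heap: [0-0 ALLOC][1-1 FREE][2-10 ALLOC][11-19 FREE]
Op 7: c = realloc(c, 3) -> c = 11; heap: [0-1 FREE][2-10 ALLOC][11-13 ALLOC][14-19 FREE]
Op 8: free(b) -> (freed b); heap: [0-10 FREE][11-13 ALLOC][14-19 FREE]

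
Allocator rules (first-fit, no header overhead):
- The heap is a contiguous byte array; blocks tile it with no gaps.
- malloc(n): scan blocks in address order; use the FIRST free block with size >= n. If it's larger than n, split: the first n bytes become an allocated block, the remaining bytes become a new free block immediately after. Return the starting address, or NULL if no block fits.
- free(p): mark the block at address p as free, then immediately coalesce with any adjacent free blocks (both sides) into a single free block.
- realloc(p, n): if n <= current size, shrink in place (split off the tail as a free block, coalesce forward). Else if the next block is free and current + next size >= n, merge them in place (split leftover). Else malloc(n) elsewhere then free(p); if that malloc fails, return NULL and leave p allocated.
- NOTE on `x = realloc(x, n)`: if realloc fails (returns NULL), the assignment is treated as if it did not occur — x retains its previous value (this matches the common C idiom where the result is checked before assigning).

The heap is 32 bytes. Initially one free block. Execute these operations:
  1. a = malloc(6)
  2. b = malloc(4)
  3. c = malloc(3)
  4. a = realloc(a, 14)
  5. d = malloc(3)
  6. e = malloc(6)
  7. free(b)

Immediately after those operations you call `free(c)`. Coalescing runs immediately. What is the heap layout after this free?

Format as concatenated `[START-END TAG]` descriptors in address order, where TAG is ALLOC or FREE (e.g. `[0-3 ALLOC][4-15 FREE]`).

Op 1: a = malloc(6) -> a = 0; heap: [0-5 ALLOC][6-31 FREE]
Op 2: b = malloc(4) -> b = 6; heap: [0-5 ALLOC][6-9 ALLOC][10-31 FREE]
Op 3: c = malloc(3) -> c = 10; heap: [0-5 ALLOC][6-9 ALLOC][10-12 ALLOC][13-31 FREE]
Op 4: a = realloc(a, 14) -> a = 13; heap: [0-5 FREE][6-9 ALLOC][10-12 ALLOC][13-26 ALLOC][27-31 FREE]
Op 5: d = malloc(3) -> d = 0; heap: [0-2 ALLOC][3-5 FREE][6-9 ALLOC][10-12 ALLOC][13-26 ALLOC][27-31 FREE]
Op 6: e = malloc(6) -> e = NULL; heap: [0-2 ALLOC][3-5 FREE][6-9 ALLOC][10-12 ALLOC][13-26 ALLOC][27-31 FREE]
Op 7: free(b) -> (freed b); heap: [0-2 ALLOC][3-9 FREE][10-12 ALLOC][13-26 ALLOC][27-31 FREE]
free(c): c = 10 -> block [10-12 ALLOC]; mark free, coalesce with adjacent free neighbors -> [0-2 ALLOC][3-12 FREE][13-26 ALLOC][27-31 FREE]

Answer: [0-2 ALLOC][3-12 FREE][13-26 ALLOC][27-31 FREE]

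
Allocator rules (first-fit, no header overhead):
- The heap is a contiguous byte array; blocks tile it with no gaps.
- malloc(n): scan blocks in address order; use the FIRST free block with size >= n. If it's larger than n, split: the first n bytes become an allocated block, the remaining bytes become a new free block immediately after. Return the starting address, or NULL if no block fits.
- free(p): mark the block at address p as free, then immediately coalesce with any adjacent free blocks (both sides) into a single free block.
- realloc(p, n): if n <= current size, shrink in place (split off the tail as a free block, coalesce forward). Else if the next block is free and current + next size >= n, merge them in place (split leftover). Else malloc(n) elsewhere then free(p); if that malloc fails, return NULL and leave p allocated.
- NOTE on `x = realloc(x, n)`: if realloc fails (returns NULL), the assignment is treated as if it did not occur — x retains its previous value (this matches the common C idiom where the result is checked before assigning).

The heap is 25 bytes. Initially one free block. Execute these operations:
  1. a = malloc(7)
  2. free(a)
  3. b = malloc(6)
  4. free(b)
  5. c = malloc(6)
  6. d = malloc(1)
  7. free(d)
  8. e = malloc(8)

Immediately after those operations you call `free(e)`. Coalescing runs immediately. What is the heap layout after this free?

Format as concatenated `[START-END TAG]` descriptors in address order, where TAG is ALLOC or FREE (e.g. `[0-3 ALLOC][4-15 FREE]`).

Answer: [0-5 ALLOC][6-24 FREE]

Derivation:
Op 1: a = malloc(7) -> a = 0; heap: [0-6 ALLOC][7-24 FREE]
Op 2: free(a) -> (freed a); heap: [0-24 FREE]
Op 3: b = malloc(6) -> b = 0; heap: [0-5 ALLOC][6-24 FREE]
Op 4: free(b) -> (freed b); heap: [0-24 FREE]
Op 5: c = malloc(6) -> c = 0; heap: [0-5 ALLOC][6-24 FREE]
Op 6: d = malloc(1) -> d = 6; heap: [0-5 ALLOC][6-6 ALLOC][7-24 FREE]
Op 7: free(d) -> (freed d); heap: [0-5 ALLOC][6-24 FREE]
Op 8: e = malloc(8) -> e = 6; heap: [0-5 ALLOC][6-13 ALLOC][14-24 FREE]
free(e): e = 6 -> block [6-13 ALLOC]; mark free, coalesce with adjacent free neighbors -> [0-5 ALLOC][6-24 FREE]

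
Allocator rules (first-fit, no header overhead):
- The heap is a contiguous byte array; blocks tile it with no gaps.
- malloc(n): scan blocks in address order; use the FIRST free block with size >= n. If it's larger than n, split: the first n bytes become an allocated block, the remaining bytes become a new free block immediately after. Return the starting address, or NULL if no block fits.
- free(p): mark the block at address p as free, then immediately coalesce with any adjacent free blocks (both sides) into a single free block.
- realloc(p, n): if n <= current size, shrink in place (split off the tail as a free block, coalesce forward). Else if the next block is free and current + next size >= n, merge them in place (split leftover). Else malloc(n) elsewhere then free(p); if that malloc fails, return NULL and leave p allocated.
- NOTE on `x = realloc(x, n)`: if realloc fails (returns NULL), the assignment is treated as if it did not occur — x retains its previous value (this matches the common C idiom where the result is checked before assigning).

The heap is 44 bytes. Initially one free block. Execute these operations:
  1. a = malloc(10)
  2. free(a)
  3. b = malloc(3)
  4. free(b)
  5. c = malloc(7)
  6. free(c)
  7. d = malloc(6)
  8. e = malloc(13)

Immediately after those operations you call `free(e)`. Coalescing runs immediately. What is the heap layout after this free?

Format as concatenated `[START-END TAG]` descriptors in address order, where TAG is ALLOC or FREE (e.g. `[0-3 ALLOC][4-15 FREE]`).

Answer: [0-5 ALLOC][6-43 FREE]

Derivation:
Op 1: a = malloc(10) -> a = 0; heap: [0-9 ALLOC][10-43 FREE]
Op 2: free(a) -> (freed a); heap: [0-43 FREE]
Op 3: b = malloc(3) -> b = 0; heap: [0-2 ALLOC][3-43 FREE]
Op 4: free(b) -> (freed b); heap: [0-43 FREE]
Op 5: c = malloc(7) -> c = 0; heap: [0-6 ALLOC][7-43 FREE]
Op 6: free(c) -> (freed c); heap: [0-43 FREE]
Op 7: d = malloc(6) -> d = 0; heap: [0-5 ALLOC][6-43 FREE]
Op 8: e = malloc(13) -> e = 6; heap: [0-5 ALLOC][6-18 ALLOC][19-43 FREE]
free(e): e = 6 -> block [6-18 ALLOC]; mark free, coalesce with adjacent free neighbors -> [0-5 ALLOC][6-43 FREE]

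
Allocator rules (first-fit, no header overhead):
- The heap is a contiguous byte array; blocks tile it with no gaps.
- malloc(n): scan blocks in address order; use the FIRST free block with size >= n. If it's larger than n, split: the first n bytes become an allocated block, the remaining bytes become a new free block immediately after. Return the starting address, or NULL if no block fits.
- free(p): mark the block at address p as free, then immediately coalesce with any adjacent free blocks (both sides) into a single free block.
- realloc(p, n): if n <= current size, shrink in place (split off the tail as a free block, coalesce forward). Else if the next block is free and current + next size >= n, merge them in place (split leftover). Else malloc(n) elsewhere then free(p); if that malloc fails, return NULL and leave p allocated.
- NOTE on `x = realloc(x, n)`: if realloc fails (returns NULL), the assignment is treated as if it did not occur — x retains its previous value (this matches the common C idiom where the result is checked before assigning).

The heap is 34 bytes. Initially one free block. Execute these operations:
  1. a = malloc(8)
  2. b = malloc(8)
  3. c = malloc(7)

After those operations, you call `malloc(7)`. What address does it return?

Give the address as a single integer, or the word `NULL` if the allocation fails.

Answer: 23

Derivation:
Op 1: a = malloc(8) -> a = 0; heap: [0-7 ALLOC][8-33 FREE]
Op 2: b = malloc(8) -> b = 8; heap: [0-7 ALLOC][8-15 ALLOC][16-33 FREE]
Op 3: c = malloc(7) -> c = 16; heap: [0-7 ALLOC][8-15 ALLOC][16-22 ALLOC][23-33 FREE]
malloc(7): first-fit scan over [0-7 ALLOC][8-15 ALLOC][16-22 ALLOC][23-33 FREE] -> 23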